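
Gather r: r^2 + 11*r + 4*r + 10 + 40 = r^2 + 15*r + 50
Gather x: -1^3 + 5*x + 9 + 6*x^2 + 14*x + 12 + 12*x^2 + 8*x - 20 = 18*x^2 + 27*x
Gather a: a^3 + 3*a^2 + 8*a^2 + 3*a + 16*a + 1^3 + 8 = a^3 + 11*a^2 + 19*a + 9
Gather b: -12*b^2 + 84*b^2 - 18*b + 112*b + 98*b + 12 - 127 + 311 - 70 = 72*b^2 + 192*b + 126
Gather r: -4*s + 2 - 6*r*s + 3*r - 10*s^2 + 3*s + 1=r*(3 - 6*s) - 10*s^2 - s + 3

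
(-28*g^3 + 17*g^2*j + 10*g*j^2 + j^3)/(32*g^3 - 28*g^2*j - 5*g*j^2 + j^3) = (-7*g - j)/(8*g - j)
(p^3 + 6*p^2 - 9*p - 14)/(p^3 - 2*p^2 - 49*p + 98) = (p + 1)/(p - 7)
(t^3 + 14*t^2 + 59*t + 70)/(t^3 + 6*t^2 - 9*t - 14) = (t^2 + 7*t + 10)/(t^2 - t - 2)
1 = 1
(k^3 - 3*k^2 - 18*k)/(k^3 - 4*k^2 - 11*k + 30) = k*(k - 6)/(k^2 - 7*k + 10)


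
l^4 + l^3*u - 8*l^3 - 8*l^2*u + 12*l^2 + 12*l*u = l*(l - 6)*(l - 2)*(l + u)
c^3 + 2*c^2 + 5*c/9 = c*(c + 1/3)*(c + 5/3)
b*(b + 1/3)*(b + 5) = b^3 + 16*b^2/3 + 5*b/3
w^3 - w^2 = w^2*(w - 1)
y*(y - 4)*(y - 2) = y^3 - 6*y^2 + 8*y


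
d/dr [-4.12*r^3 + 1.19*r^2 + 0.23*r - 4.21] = -12.36*r^2 + 2.38*r + 0.23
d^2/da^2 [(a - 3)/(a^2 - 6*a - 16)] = 2*(3*(3 - a)*(-a^2 + 6*a + 16) - 4*(a - 3)^3)/(-a^2 + 6*a + 16)^3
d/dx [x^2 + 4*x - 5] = 2*x + 4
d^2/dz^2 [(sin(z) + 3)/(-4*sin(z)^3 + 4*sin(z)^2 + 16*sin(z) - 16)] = (2*sin(z)^6 + 14*sin(z)^5 + 3*sin(z)^4 - 46*sin(z)^3 - 51*sin(z)^2 + 56*sin(z) + 76)/(2*(sin(z) - 2)^3*(sin(z) - 1)^2*(sin(z) + 2)^3)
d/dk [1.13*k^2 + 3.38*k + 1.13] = 2.26*k + 3.38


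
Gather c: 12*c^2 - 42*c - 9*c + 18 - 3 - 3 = 12*c^2 - 51*c + 12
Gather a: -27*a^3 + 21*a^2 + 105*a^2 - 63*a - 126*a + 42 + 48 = -27*a^3 + 126*a^2 - 189*a + 90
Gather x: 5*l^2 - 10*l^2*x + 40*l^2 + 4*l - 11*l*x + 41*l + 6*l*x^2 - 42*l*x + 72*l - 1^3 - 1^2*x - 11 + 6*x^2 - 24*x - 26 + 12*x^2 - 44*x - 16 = 45*l^2 + 117*l + x^2*(6*l + 18) + x*(-10*l^2 - 53*l - 69) - 54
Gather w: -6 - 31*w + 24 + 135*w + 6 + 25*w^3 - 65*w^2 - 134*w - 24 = 25*w^3 - 65*w^2 - 30*w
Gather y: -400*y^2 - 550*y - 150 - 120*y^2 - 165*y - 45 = -520*y^2 - 715*y - 195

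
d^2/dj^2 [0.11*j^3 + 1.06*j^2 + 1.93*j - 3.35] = 0.66*j + 2.12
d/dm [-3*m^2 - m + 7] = -6*m - 1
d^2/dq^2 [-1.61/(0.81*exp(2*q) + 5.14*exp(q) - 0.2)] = (-1.61*(1.62*exp(q) + 5.14)*(3.24*exp(q) + 10.28)*exp(q) + (5.2164*exp(q) + 8.2754)*(0.81*exp(2*q) + 5.14*exp(q) - 0.2))*exp(q)/(0.81*exp(2*q) + 5.14*exp(q) - 0.2)^3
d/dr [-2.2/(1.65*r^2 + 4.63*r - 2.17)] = (7.26*r + 10.186)/(1.65*r^2 + 4.63*r - 2.17)^2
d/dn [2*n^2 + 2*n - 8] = 4*n + 2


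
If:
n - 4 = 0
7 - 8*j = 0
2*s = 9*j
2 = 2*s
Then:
No Solution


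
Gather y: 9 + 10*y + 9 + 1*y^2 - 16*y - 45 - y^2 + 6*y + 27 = 0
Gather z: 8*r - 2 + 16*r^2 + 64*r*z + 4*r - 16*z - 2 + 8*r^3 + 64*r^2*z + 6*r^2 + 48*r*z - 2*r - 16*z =8*r^3 + 22*r^2 + 10*r + z*(64*r^2 + 112*r - 32) - 4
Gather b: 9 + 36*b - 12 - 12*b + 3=24*b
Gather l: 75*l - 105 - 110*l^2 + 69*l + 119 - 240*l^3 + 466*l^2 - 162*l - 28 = -240*l^3 + 356*l^2 - 18*l - 14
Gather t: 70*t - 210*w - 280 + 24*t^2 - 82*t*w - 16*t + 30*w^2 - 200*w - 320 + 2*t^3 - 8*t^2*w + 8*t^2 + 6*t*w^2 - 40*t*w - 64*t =2*t^3 + t^2*(32 - 8*w) + t*(6*w^2 - 122*w - 10) + 30*w^2 - 410*w - 600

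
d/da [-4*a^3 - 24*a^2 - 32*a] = -12*a^2 - 48*a - 32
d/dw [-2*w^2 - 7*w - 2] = -4*w - 7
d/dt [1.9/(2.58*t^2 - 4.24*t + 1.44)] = (8.056 - 9.804*t)/(2.58*t^2 - 4.24*t + 1.44)^2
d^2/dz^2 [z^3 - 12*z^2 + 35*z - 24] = 6*z - 24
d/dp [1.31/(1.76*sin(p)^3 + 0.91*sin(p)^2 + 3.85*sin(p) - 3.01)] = (-2.3842*sin(p) + 3.4584*cos(2*p) - 8.5019)*cos(p)/(1.76*sin(p)^3 + 0.91*sin(p)^2 + 3.85*sin(p) - 3.01)^2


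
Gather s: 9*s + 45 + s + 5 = 10*s + 50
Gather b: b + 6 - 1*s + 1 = b - s + 7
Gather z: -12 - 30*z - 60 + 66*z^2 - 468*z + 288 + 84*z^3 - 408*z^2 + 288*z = 84*z^3 - 342*z^2 - 210*z + 216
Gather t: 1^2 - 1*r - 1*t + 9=-r - t + 10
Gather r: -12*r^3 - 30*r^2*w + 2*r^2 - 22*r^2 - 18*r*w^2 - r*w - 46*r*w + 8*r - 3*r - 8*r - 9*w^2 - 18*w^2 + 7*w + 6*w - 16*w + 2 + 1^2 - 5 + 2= -12*r^3 + r^2*(-30*w - 20) + r*(-18*w^2 - 47*w - 3) - 27*w^2 - 3*w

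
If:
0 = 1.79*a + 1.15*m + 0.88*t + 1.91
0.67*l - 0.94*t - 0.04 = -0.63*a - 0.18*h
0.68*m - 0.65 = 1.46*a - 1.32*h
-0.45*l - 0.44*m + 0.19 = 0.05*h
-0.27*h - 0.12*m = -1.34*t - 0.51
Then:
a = -0.90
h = -0.56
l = 0.38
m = 0.11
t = -0.48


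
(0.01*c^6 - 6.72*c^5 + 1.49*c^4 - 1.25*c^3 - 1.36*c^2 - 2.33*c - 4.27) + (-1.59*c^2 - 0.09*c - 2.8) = 0.01*c^6 - 6.72*c^5 + 1.49*c^4 - 1.25*c^3 - 2.95*c^2 - 2.42*c - 7.07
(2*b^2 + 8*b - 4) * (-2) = -4*b^2 - 16*b + 8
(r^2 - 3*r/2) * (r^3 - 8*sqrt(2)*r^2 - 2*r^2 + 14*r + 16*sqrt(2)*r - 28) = r^5 - 8*sqrt(2)*r^4 - 7*r^4/2 + 17*r^3 + 28*sqrt(2)*r^3 - 49*r^2 - 24*sqrt(2)*r^2 + 42*r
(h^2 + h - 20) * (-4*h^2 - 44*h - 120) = -4*h^4 - 48*h^3 - 84*h^2 + 760*h + 2400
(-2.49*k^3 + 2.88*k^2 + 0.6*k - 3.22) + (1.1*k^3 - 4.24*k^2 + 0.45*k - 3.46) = -1.39*k^3 - 1.36*k^2 + 1.05*k - 6.68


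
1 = 1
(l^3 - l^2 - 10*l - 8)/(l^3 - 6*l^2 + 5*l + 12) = (l + 2)/(l - 3)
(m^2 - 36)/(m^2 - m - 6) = (36 - m^2)/(-m^2 + m + 6)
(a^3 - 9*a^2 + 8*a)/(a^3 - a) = (a - 8)/(a + 1)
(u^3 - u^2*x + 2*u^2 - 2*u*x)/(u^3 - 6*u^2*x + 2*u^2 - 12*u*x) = (-u + x)/(-u + 6*x)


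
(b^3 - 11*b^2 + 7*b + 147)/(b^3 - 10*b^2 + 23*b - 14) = (b^2 - 4*b - 21)/(b^2 - 3*b + 2)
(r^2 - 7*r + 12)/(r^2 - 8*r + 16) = (r - 3)/(r - 4)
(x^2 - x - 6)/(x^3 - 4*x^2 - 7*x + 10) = (x - 3)/(x^2 - 6*x + 5)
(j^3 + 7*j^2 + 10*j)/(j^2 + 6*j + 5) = j*(j + 2)/(j + 1)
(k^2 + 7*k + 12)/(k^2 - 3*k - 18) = (k + 4)/(k - 6)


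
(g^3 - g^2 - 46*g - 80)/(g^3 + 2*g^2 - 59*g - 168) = (g^2 + 7*g + 10)/(g^2 + 10*g + 21)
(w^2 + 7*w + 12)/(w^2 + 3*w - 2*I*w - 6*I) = (w + 4)/(w - 2*I)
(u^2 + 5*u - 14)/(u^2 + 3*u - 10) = (u + 7)/(u + 5)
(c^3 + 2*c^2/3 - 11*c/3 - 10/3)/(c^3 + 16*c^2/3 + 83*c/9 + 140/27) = 9*(c^2 - c - 2)/(9*c^2 + 33*c + 28)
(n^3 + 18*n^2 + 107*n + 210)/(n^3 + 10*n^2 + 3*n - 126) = (n + 5)/(n - 3)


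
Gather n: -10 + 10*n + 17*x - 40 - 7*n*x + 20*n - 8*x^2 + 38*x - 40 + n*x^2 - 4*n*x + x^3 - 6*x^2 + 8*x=n*(x^2 - 11*x + 30) + x^3 - 14*x^2 + 63*x - 90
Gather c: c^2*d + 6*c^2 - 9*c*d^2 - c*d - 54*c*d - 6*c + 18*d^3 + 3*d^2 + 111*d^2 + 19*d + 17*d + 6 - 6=c^2*(d + 6) + c*(-9*d^2 - 55*d - 6) + 18*d^3 + 114*d^2 + 36*d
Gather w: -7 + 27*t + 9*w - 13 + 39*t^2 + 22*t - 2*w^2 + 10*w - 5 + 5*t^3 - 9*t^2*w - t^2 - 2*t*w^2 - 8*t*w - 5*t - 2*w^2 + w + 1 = 5*t^3 + 38*t^2 + 44*t + w^2*(-2*t - 4) + w*(-9*t^2 - 8*t + 20) - 24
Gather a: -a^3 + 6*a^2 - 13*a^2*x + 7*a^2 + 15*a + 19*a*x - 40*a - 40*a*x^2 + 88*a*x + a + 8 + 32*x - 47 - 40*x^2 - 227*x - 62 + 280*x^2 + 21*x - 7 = -a^3 + a^2*(13 - 13*x) + a*(-40*x^2 + 107*x - 24) + 240*x^2 - 174*x - 108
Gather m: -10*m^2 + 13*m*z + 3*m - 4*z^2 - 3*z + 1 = -10*m^2 + m*(13*z + 3) - 4*z^2 - 3*z + 1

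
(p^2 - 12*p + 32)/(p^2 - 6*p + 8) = (p - 8)/(p - 2)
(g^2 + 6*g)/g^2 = (g + 6)/g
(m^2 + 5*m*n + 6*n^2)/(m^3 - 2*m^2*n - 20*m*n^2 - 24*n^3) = (m + 3*n)/(m^2 - 4*m*n - 12*n^2)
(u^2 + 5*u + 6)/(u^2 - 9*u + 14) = (u^2 + 5*u + 6)/(u^2 - 9*u + 14)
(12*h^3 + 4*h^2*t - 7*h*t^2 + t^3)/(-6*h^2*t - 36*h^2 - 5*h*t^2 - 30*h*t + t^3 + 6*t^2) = (-2*h + t)/(t + 6)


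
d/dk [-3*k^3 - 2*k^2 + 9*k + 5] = -9*k^2 - 4*k + 9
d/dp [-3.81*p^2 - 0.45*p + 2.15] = -7.62*p - 0.45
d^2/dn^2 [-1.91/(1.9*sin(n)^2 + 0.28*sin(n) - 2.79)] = (27.5804*sin(n)^4 + 3.04836*sin(n)^3 - 0.721216000000005*sin(n)^2 - 4.604628*sin(n) - 20.549308)/(1.9*sin(n)^2 + 0.28*sin(n) - 2.79)^3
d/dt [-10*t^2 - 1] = -20*t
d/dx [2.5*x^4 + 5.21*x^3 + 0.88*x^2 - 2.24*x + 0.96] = 10.0*x^3 + 15.63*x^2 + 1.76*x - 2.24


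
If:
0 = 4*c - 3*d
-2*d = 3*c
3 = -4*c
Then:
No Solution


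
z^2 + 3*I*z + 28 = (z - 4*I)*(z + 7*I)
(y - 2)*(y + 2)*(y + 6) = y^3 + 6*y^2 - 4*y - 24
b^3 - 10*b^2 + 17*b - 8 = (b - 8)*(b - 1)^2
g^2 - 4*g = g*(g - 4)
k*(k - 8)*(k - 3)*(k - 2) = k^4 - 13*k^3 + 46*k^2 - 48*k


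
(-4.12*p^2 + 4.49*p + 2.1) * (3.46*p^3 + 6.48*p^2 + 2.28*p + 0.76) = -14.2552*p^5 - 11.1622*p^4 + 26.9676*p^3 + 20.714*p^2 + 8.2004*p + 1.596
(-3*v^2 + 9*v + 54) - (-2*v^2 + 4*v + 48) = -v^2 + 5*v + 6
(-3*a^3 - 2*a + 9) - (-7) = -3*a^3 - 2*a + 16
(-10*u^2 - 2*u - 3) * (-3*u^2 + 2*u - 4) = 30*u^4 - 14*u^3 + 45*u^2 + 2*u + 12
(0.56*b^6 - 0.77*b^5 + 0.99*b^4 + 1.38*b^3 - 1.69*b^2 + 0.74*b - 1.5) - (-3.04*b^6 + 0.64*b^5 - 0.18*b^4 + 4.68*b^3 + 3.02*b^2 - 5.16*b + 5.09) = 3.6*b^6 - 1.41*b^5 + 1.17*b^4 - 3.3*b^3 - 4.71*b^2 + 5.9*b - 6.59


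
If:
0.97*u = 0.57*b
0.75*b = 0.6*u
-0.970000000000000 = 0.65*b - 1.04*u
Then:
No Solution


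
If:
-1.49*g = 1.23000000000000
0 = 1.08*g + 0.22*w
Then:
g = -0.83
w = 4.05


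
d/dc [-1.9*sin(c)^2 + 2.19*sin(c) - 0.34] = (2.19 - 3.8*sin(c))*cos(c)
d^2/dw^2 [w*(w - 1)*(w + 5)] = 6*w + 8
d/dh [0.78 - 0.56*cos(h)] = 0.56*sin(h)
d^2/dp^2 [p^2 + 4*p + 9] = 2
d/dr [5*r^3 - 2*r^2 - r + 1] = 15*r^2 - 4*r - 1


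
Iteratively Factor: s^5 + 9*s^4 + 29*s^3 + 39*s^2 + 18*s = (s + 1)*(s^4 + 8*s^3 + 21*s^2 + 18*s) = s*(s + 1)*(s^3 + 8*s^2 + 21*s + 18) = s*(s + 1)*(s + 2)*(s^2 + 6*s + 9) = s*(s + 1)*(s + 2)*(s + 3)*(s + 3)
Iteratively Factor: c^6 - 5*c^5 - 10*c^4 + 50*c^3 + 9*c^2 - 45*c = (c + 1)*(c^5 - 6*c^4 - 4*c^3 + 54*c^2 - 45*c) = (c - 3)*(c + 1)*(c^4 - 3*c^3 - 13*c^2 + 15*c) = (c - 3)*(c + 1)*(c + 3)*(c^3 - 6*c^2 + 5*c) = (c - 5)*(c - 3)*(c + 1)*(c + 3)*(c^2 - c) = (c - 5)*(c - 3)*(c - 1)*(c + 1)*(c + 3)*(c)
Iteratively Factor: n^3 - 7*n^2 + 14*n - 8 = (n - 4)*(n^2 - 3*n + 2) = (n - 4)*(n - 2)*(n - 1)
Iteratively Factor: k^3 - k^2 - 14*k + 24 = (k - 2)*(k^2 + k - 12) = (k - 2)*(k + 4)*(k - 3)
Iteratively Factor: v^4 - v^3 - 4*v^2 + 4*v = (v + 2)*(v^3 - 3*v^2 + 2*v) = v*(v + 2)*(v^2 - 3*v + 2) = v*(v - 1)*(v + 2)*(v - 2)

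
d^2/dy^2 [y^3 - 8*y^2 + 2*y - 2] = 6*y - 16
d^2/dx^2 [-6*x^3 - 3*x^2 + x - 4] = -36*x - 6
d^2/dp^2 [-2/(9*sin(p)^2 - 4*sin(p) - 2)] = 4*(-162*sin(p)^4 + 54*sin(p)^3 + 199*sin(p)^2 - 104*sin(p) + 34)/(-9*sin(p)^2 + 4*sin(p) + 2)^3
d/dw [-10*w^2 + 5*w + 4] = 5 - 20*w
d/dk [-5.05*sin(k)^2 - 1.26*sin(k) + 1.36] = -(10.1*sin(k) + 1.26)*cos(k)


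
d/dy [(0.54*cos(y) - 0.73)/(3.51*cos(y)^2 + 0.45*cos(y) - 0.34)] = (1.8954*cos(y)^2 - 5.1246*cos(y) - 0.1449)*sin(y)/(12.3201*cos(y)^4 + 3.159*cos(y)^3 - 2.1843*cos(y)^2 - 0.306*cos(y) + 0.1156)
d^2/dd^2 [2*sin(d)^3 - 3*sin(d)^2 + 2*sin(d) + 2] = -18*sin(d)^3 + 12*sin(d)^2 + 10*sin(d) - 6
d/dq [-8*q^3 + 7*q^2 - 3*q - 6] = -24*q^2 + 14*q - 3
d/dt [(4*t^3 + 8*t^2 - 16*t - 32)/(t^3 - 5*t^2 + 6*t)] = 4*(-7*t^2 - 8*t + 12)/(t^2*(t^2 - 6*t + 9))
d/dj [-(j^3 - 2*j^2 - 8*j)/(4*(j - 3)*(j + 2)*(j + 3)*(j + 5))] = (j^4 - 8*j^3 - 11*j^2 + 90*j - 180)/(4*(j^6 + 10*j^5 + 7*j^4 - 180*j^3 - 369*j^2 + 810*j + 2025))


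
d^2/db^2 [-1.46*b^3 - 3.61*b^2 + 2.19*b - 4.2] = -8.76*b - 7.22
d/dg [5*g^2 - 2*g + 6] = 10*g - 2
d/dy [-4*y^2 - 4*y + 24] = -8*y - 4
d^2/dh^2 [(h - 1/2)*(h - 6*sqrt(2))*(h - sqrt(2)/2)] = 6*h - 13*sqrt(2) - 1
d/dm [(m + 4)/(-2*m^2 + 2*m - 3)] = (2*m^2 + 16*m - 11)/(4*m^4 - 8*m^3 + 16*m^2 - 12*m + 9)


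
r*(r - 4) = r^2 - 4*r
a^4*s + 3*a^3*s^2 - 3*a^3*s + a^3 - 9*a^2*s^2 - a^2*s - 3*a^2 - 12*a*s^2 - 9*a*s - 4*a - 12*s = (a - 4)*(a + 1)*(a + 3*s)*(a*s + 1)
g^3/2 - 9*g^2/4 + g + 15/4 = (g/2 + 1/2)*(g - 3)*(g - 5/2)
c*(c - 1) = c^2 - c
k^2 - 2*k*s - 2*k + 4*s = (k - 2)*(k - 2*s)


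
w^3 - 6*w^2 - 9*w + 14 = (w - 7)*(w - 1)*(w + 2)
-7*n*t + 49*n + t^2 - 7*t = (-7*n + t)*(t - 7)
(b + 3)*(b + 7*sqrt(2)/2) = b^2 + 3*b + 7*sqrt(2)*b/2 + 21*sqrt(2)/2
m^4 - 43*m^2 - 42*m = m*(m - 7)*(m + 1)*(m + 6)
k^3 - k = k*(k - 1)*(k + 1)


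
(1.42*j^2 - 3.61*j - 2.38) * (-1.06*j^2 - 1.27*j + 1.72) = -1.5052*j^4 + 2.0232*j^3 + 9.5499*j^2 - 3.1866*j - 4.0936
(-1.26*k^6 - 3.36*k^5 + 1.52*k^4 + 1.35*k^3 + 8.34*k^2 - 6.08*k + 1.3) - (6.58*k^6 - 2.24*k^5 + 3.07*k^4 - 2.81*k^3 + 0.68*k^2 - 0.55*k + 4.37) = -7.84*k^6 - 1.12*k^5 - 1.55*k^4 + 4.16*k^3 + 7.66*k^2 - 5.53*k - 3.07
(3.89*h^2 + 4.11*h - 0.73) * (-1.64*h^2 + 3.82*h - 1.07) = -6.3796*h^4 + 8.1194*h^3 + 12.7351*h^2 - 7.1863*h + 0.7811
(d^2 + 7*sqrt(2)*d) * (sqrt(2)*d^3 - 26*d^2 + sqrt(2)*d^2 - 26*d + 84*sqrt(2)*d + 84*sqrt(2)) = sqrt(2)*d^5 - 12*d^4 + sqrt(2)*d^4 - 98*sqrt(2)*d^3 - 12*d^3 - 98*sqrt(2)*d^2 + 1176*d^2 + 1176*d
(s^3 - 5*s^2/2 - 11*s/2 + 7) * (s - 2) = s^4 - 9*s^3/2 - s^2/2 + 18*s - 14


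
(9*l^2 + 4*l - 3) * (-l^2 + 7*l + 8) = -9*l^4 + 59*l^3 + 103*l^2 + 11*l - 24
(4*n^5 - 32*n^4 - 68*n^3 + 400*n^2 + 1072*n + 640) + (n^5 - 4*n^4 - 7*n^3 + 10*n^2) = 5*n^5 - 36*n^4 - 75*n^3 + 410*n^2 + 1072*n + 640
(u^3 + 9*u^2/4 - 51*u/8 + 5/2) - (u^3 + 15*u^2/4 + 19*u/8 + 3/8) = -3*u^2/2 - 35*u/4 + 17/8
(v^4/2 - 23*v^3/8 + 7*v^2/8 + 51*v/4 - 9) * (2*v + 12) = v^5 + v^4/4 - 131*v^3/4 + 36*v^2 + 135*v - 108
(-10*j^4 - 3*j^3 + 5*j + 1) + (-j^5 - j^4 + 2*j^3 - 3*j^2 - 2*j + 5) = -j^5 - 11*j^4 - j^3 - 3*j^2 + 3*j + 6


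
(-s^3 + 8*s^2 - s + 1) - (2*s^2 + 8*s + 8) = -s^3 + 6*s^2 - 9*s - 7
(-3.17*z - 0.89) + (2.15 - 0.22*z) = 1.26 - 3.39*z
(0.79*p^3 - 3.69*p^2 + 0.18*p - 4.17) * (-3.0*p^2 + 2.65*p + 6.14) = -2.37*p^5 + 13.1635*p^4 - 5.4679*p^3 - 9.6696*p^2 - 9.9453*p - 25.6038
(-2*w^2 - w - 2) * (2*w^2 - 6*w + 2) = -4*w^4 + 10*w^3 - 2*w^2 + 10*w - 4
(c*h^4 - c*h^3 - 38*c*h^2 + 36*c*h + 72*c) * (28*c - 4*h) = 28*c^2*h^4 - 28*c^2*h^3 - 1064*c^2*h^2 + 1008*c^2*h + 2016*c^2 - 4*c*h^5 + 4*c*h^4 + 152*c*h^3 - 144*c*h^2 - 288*c*h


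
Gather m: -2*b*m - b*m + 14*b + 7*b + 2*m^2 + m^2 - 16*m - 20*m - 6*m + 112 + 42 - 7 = 21*b + 3*m^2 + m*(-3*b - 42) + 147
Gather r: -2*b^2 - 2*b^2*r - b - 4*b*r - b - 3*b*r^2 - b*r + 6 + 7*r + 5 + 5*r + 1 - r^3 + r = -2*b^2 - 3*b*r^2 - 2*b - r^3 + r*(-2*b^2 - 5*b + 13) + 12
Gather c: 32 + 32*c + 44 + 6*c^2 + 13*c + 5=6*c^2 + 45*c + 81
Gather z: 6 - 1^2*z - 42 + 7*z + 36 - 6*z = 0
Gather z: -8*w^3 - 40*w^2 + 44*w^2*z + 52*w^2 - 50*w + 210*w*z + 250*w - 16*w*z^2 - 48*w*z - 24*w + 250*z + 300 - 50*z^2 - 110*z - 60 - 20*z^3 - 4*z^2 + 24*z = -8*w^3 + 12*w^2 + 176*w - 20*z^3 + z^2*(-16*w - 54) + z*(44*w^2 + 162*w + 164) + 240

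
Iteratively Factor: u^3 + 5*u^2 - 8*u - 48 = (u + 4)*(u^2 + u - 12) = (u + 4)^2*(u - 3)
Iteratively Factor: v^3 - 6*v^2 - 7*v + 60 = (v - 4)*(v^2 - 2*v - 15) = (v - 5)*(v - 4)*(v + 3)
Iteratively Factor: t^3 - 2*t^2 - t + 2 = (t - 1)*(t^2 - t - 2) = (t - 1)*(t + 1)*(t - 2)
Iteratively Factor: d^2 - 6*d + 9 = (d - 3)*(d - 3)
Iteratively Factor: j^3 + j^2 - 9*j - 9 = (j + 3)*(j^2 - 2*j - 3) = (j - 3)*(j + 3)*(j + 1)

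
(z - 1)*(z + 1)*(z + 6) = z^3 + 6*z^2 - z - 6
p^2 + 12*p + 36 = (p + 6)^2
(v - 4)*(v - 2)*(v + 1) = v^3 - 5*v^2 + 2*v + 8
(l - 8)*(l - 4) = l^2 - 12*l + 32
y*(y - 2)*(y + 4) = y^3 + 2*y^2 - 8*y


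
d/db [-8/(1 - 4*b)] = -32/(4*b - 1)^2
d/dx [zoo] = 0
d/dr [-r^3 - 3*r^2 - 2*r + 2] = -3*r^2 - 6*r - 2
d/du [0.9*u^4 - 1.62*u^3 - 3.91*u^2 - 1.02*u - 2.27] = 3.6*u^3 - 4.86*u^2 - 7.82*u - 1.02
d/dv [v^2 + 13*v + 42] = 2*v + 13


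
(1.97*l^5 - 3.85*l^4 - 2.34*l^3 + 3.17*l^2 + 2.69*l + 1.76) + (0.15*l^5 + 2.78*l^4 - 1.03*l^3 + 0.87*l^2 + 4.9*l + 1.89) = 2.12*l^5 - 1.07*l^4 - 3.37*l^3 + 4.04*l^2 + 7.59*l + 3.65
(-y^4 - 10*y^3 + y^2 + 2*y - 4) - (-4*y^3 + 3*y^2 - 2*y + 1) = -y^4 - 6*y^3 - 2*y^2 + 4*y - 5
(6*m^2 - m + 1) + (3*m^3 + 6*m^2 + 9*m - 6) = 3*m^3 + 12*m^2 + 8*m - 5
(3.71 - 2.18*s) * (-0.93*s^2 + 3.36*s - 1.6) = 2.0274*s^3 - 10.7751*s^2 + 15.9536*s - 5.936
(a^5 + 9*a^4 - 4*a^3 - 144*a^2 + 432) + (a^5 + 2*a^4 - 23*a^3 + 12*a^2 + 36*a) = 2*a^5 + 11*a^4 - 27*a^3 - 132*a^2 + 36*a + 432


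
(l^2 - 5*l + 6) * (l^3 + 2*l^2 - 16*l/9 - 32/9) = l^5 - 3*l^4 - 52*l^3/9 + 52*l^2/3 + 64*l/9 - 64/3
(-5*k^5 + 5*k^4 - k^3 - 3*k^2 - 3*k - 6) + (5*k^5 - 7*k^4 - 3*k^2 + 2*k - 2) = -2*k^4 - k^3 - 6*k^2 - k - 8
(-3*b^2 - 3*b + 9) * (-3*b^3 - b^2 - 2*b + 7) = 9*b^5 + 12*b^4 - 18*b^3 - 24*b^2 - 39*b + 63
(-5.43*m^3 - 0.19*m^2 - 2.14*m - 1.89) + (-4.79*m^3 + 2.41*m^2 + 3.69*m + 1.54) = -10.22*m^3 + 2.22*m^2 + 1.55*m - 0.35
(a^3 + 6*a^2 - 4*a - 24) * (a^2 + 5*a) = a^5 + 11*a^4 + 26*a^3 - 44*a^2 - 120*a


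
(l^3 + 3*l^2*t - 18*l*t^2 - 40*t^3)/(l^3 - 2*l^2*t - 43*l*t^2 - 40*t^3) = (-l^2 + 2*l*t + 8*t^2)/(-l^2 + 7*l*t + 8*t^2)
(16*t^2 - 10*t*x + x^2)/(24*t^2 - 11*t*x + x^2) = (-2*t + x)/(-3*t + x)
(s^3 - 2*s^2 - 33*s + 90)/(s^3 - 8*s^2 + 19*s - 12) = (s^2 + s - 30)/(s^2 - 5*s + 4)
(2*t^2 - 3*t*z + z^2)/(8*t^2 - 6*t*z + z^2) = (-t + z)/(-4*t + z)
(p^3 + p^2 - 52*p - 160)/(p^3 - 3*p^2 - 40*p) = (p + 4)/p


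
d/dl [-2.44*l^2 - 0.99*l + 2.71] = -4.88*l - 0.99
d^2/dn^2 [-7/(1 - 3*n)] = 126/(3*n - 1)^3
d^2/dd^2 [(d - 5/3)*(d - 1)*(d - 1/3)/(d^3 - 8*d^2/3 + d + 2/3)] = 2*(-27*d^3 + 297*d^2 - 549*d + 371)/(3*(27*d^6 - 135*d^5 + 171*d^4 + 55*d^3 - 114*d^2 - 60*d - 8))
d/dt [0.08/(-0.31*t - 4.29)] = 0.0248/(0.31*t + 4.29)^2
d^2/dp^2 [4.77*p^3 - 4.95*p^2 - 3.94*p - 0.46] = 28.62*p - 9.9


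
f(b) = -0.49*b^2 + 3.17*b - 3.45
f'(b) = 3.17 - 0.98*b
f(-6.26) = -42.50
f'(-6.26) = 9.30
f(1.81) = 0.68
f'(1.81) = 1.40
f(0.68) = -1.52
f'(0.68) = 2.50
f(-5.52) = -35.88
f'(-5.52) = 8.58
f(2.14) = 1.09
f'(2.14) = 1.07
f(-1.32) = -8.49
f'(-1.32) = 4.46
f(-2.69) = -15.52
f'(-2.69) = 5.81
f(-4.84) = -30.27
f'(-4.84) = 7.91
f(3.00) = 1.65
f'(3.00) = 0.23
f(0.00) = -3.45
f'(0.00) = 3.17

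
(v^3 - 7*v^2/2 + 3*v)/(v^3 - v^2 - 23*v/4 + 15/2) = 2*v/(2*v + 5)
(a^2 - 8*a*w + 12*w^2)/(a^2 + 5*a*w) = (a^2 - 8*a*w + 12*w^2)/(a*(a + 5*w))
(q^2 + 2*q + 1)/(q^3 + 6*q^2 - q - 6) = (q + 1)/(q^2 + 5*q - 6)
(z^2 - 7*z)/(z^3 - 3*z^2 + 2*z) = (z - 7)/(z^2 - 3*z + 2)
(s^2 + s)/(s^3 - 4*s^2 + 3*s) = (s + 1)/(s^2 - 4*s + 3)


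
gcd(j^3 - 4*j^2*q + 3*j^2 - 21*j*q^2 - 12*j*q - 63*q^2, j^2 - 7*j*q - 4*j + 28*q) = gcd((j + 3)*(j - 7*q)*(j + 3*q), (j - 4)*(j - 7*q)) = -j + 7*q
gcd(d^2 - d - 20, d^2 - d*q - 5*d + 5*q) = d - 5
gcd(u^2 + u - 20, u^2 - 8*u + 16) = u - 4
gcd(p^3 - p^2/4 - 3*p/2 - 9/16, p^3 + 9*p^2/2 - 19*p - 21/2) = p + 1/2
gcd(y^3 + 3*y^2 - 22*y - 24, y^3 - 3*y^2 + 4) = y + 1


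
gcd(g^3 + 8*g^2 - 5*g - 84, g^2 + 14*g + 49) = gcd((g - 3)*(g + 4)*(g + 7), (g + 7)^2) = g + 7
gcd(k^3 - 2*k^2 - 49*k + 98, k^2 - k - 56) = k + 7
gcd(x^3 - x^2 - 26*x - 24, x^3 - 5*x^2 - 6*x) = x^2 - 5*x - 6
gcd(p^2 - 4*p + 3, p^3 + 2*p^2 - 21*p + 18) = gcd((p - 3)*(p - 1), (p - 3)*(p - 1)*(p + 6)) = p^2 - 4*p + 3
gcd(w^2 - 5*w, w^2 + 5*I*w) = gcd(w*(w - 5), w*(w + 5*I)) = w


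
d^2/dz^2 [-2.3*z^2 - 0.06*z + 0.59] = -4.60000000000000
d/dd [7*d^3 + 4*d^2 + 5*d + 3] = 21*d^2 + 8*d + 5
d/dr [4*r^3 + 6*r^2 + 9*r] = 12*r^2 + 12*r + 9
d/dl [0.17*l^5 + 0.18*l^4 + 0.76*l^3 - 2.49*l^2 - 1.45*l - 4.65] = 0.85*l^4 + 0.72*l^3 + 2.28*l^2 - 4.98*l - 1.45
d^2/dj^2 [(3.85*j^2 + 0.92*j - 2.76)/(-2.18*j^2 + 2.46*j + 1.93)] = (-50.037976*j^3 - 18.491196*j^2 - 112.032816*j + 36.683902)/(10.360232*j^6 - 35.072712*j^5 + 12.061068*j^4 + 47.214288*j^3 - 10.677918*j^2 - 27.489762*j - 7.189057)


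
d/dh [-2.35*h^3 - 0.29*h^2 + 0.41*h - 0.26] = -7.05*h^2 - 0.58*h + 0.41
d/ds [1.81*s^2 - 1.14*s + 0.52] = 3.62*s - 1.14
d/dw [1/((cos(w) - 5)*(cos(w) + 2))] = (2*cos(w) - 3)*sin(w)/((cos(w) - 5)^2*(cos(w) + 2)^2)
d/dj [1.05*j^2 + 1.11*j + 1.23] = 2.1*j + 1.11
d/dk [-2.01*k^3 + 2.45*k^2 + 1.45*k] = -6.03*k^2 + 4.9*k + 1.45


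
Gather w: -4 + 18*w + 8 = 18*w + 4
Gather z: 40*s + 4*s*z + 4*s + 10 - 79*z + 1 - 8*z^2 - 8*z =44*s - 8*z^2 + z*(4*s - 87) + 11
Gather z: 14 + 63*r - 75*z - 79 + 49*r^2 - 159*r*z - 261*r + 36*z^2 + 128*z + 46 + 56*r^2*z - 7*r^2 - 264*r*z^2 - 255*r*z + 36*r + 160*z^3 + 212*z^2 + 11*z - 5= 42*r^2 - 162*r + 160*z^3 + z^2*(248 - 264*r) + z*(56*r^2 - 414*r + 64) - 24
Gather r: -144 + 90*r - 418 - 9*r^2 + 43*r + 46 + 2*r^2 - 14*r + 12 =-7*r^2 + 119*r - 504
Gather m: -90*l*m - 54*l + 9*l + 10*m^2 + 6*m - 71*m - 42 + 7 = -45*l + 10*m^2 + m*(-90*l - 65) - 35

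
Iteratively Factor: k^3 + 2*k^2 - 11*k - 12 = (k - 3)*(k^2 + 5*k + 4) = (k - 3)*(k + 4)*(k + 1)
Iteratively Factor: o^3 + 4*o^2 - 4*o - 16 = (o + 2)*(o^2 + 2*o - 8) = (o - 2)*(o + 2)*(o + 4)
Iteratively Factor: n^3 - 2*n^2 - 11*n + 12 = (n + 3)*(n^2 - 5*n + 4) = (n - 4)*(n + 3)*(n - 1)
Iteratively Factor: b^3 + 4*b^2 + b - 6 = (b + 3)*(b^2 + b - 2) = (b - 1)*(b + 3)*(b + 2)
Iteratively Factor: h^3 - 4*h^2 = (h - 4)*(h^2) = h*(h - 4)*(h)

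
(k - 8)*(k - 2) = k^2 - 10*k + 16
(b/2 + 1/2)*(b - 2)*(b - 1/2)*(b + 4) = b^4/2 + 5*b^3/4 - 15*b^2/4 - 5*b/2 + 2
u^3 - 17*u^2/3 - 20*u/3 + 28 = (u - 6)*(u - 2)*(u + 7/3)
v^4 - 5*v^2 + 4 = (v - 2)*(v - 1)*(v + 1)*(v + 2)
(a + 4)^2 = a^2 + 8*a + 16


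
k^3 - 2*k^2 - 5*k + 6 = (k - 3)*(k - 1)*(k + 2)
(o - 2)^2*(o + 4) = o^3 - 12*o + 16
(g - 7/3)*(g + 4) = g^2 + 5*g/3 - 28/3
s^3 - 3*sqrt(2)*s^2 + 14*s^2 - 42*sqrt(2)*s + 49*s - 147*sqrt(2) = (s + 7)^2*(s - 3*sqrt(2))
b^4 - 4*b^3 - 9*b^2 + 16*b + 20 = (b - 5)*(b - 2)*(b + 1)*(b + 2)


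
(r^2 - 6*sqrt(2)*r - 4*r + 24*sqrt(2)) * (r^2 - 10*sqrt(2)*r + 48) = r^4 - 16*sqrt(2)*r^3 - 4*r^3 + 64*sqrt(2)*r^2 + 168*r^2 - 672*r - 288*sqrt(2)*r + 1152*sqrt(2)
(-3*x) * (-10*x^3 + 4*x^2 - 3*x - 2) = 30*x^4 - 12*x^3 + 9*x^2 + 6*x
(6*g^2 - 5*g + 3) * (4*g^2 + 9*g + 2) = 24*g^4 + 34*g^3 - 21*g^2 + 17*g + 6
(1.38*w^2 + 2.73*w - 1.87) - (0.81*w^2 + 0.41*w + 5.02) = 0.57*w^2 + 2.32*w - 6.89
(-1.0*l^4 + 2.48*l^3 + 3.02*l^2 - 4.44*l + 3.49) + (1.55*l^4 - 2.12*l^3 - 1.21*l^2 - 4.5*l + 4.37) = 0.55*l^4 + 0.36*l^3 + 1.81*l^2 - 8.94*l + 7.86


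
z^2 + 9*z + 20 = (z + 4)*(z + 5)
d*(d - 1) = d^2 - d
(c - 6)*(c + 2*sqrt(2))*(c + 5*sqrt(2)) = c^3 - 6*c^2 + 7*sqrt(2)*c^2 - 42*sqrt(2)*c + 20*c - 120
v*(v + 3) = v^2 + 3*v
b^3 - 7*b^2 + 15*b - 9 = (b - 3)^2*(b - 1)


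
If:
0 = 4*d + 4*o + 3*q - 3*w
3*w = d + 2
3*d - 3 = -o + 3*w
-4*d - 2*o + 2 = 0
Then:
No Solution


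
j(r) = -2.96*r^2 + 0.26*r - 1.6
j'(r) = 0.26 - 5.92*r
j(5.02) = -74.89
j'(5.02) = -29.46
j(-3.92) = -48.10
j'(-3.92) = 23.47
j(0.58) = -2.44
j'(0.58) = -3.17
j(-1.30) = -6.94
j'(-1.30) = 7.96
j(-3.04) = -29.75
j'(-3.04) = 18.26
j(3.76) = -42.47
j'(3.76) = -22.00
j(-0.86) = -4.01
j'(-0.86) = 5.35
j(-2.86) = -26.56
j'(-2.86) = 17.19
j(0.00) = -1.60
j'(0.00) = 0.26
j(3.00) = -27.46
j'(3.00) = -17.50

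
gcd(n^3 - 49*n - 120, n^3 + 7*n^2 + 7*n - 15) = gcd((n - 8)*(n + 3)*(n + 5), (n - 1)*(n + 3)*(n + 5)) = n^2 + 8*n + 15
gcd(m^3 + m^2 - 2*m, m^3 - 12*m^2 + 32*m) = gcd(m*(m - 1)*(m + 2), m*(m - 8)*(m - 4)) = m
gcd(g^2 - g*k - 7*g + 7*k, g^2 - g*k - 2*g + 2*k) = g - k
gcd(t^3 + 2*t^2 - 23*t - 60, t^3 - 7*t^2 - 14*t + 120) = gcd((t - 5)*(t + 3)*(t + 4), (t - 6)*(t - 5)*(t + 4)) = t^2 - t - 20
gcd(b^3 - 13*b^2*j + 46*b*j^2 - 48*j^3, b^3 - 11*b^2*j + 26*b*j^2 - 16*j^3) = b^2 - 10*b*j + 16*j^2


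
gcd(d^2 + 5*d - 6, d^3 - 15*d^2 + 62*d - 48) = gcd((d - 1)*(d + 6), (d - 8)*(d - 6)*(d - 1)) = d - 1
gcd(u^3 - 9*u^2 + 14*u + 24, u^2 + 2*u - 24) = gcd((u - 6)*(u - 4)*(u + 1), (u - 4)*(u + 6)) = u - 4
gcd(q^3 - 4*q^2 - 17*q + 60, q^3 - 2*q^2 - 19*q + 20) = q^2 - q - 20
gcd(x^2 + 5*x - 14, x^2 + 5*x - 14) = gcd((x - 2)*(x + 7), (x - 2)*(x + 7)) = x^2 + 5*x - 14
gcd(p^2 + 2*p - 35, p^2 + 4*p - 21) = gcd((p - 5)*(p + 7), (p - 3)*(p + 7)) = p + 7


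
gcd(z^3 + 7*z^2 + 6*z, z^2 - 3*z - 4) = z + 1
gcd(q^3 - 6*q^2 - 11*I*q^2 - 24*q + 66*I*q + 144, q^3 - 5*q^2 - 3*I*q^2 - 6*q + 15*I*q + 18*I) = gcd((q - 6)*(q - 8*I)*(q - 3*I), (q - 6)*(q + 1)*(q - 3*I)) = q^2 + q*(-6 - 3*I) + 18*I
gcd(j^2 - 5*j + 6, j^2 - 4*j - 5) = 1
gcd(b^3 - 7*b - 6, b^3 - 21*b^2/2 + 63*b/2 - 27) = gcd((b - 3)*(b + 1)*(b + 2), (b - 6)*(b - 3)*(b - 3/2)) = b - 3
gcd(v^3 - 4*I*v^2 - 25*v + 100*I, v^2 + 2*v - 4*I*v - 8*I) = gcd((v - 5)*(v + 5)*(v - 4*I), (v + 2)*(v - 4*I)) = v - 4*I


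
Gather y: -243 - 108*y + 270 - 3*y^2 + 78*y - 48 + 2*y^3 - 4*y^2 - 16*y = 2*y^3 - 7*y^2 - 46*y - 21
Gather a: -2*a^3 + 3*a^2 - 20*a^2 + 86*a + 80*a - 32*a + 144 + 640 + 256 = -2*a^3 - 17*a^2 + 134*a + 1040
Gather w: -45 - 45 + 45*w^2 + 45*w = 45*w^2 + 45*w - 90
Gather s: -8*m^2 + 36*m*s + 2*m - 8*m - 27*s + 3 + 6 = -8*m^2 - 6*m + s*(36*m - 27) + 9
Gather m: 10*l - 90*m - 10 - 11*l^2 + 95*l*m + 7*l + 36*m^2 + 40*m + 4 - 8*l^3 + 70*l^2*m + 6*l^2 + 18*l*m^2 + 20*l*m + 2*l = -8*l^3 - 5*l^2 + 19*l + m^2*(18*l + 36) + m*(70*l^2 + 115*l - 50) - 6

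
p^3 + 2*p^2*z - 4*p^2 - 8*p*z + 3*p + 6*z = (p - 3)*(p - 1)*(p + 2*z)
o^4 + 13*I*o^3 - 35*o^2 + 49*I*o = o*(o - I)*(o + 7*I)^2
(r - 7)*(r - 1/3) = r^2 - 22*r/3 + 7/3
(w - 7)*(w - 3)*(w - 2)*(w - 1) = w^4 - 13*w^3 + 53*w^2 - 83*w + 42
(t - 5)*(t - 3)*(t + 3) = t^3 - 5*t^2 - 9*t + 45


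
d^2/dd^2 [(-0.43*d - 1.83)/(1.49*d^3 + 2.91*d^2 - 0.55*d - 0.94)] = (-5.727858*d^5 - 59.940018*d^4 - 134.942488*d^3 - 91.208724*d^2 - 4.86243*d - 10.674094)/(3.307949*d^9 + 19.381473*d^8 + 34.189242*d^7 + 4.073019*d^6 - 37.074666*d^5 - 16.617237*d^4 + 12.810137*d^3 + 6.860778*d^2 - 1.45794*d - 0.830584)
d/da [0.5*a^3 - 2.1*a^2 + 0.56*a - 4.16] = 1.5*a^2 - 4.2*a + 0.56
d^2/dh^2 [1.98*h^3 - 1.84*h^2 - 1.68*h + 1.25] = 11.88*h - 3.68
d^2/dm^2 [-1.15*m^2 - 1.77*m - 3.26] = -2.30000000000000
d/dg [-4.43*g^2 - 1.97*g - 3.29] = -8.86*g - 1.97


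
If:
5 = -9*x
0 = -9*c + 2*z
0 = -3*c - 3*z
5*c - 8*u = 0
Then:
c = 0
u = 0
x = -5/9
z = 0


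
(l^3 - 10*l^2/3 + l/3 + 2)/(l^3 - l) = (l^2 - 7*l/3 - 2)/(l*(l + 1))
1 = 1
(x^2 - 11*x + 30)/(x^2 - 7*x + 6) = (x - 5)/(x - 1)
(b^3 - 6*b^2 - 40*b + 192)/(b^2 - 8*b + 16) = (b^2 - 2*b - 48)/(b - 4)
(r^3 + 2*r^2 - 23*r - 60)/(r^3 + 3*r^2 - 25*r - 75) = (r + 4)/(r + 5)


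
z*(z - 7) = z^2 - 7*z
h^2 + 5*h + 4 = (h + 1)*(h + 4)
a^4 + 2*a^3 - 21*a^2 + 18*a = a*(a - 3)*(a - 1)*(a + 6)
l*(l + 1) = l^2 + l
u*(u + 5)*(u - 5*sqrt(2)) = u^3 - 5*sqrt(2)*u^2 + 5*u^2 - 25*sqrt(2)*u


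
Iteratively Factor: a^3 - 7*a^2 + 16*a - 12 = (a - 2)*(a^2 - 5*a + 6) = (a - 3)*(a - 2)*(a - 2)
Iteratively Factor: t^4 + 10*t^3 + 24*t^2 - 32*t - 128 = (t + 4)*(t^3 + 6*t^2 - 32) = (t - 2)*(t + 4)*(t^2 + 8*t + 16) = (t - 2)*(t + 4)^2*(t + 4)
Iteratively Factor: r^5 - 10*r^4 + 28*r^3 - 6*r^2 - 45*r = (r - 3)*(r^4 - 7*r^3 + 7*r^2 + 15*r) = (r - 5)*(r - 3)*(r^3 - 2*r^2 - 3*r) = r*(r - 5)*(r - 3)*(r^2 - 2*r - 3) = r*(r - 5)*(r - 3)^2*(r + 1)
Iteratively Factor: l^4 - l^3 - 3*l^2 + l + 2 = (l - 2)*(l^3 + l^2 - l - 1) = (l - 2)*(l + 1)*(l^2 - 1) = (l - 2)*(l + 1)^2*(l - 1)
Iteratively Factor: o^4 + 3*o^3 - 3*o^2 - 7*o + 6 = (o - 1)*(o^3 + 4*o^2 + o - 6) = (o - 1)*(o + 2)*(o^2 + 2*o - 3) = (o - 1)^2*(o + 2)*(o + 3)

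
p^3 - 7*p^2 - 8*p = p*(p - 8)*(p + 1)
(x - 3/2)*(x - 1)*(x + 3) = x^3 + x^2/2 - 6*x + 9/2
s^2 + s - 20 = (s - 4)*(s + 5)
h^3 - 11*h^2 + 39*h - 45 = (h - 5)*(h - 3)^2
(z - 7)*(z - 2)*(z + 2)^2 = z^4 - 5*z^3 - 18*z^2 + 20*z + 56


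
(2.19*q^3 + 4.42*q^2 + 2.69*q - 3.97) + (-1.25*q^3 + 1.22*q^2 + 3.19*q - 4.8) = 0.94*q^3 + 5.64*q^2 + 5.88*q - 8.77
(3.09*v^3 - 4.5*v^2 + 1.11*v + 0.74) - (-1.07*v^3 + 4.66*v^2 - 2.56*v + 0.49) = 4.16*v^3 - 9.16*v^2 + 3.67*v + 0.25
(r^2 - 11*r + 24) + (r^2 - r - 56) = 2*r^2 - 12*r - 32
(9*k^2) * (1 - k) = -9*k^3 + 9*k^2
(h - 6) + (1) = h - 5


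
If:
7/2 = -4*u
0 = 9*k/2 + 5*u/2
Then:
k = 35/72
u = -7/8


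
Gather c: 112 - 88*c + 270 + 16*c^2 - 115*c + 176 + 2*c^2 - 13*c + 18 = 18*c^2 - 216*c + 576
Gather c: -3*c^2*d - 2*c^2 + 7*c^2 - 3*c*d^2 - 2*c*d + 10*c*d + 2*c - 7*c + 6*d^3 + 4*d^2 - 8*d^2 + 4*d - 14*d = c^2*(5 - 3*d) + c*(-3*d^2 + 8*d - 5) + 6*d^3 - 4*d^2 - 10*d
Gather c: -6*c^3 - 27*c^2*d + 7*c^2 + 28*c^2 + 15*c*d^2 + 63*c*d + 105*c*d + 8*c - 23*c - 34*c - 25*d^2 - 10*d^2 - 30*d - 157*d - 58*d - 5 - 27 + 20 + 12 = -6*c^3 + c^2*(35 - 27*d) + c*(15*d^2 + 168*d - 49) - 35*d^2 - 245*d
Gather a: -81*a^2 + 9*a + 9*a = -81*a^2 + 18*a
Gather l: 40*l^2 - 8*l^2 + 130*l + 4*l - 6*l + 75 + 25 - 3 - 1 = 32*l^2 + 128*l + 96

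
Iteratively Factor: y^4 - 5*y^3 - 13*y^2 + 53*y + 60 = (y - 4)*(y^3 - y^2 - 17*y - 15) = (y - 4)*(y + 1)*(y^2 - 2*y - 15) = (y - 4)*(y + 1)*(y + 3)*(y - 5)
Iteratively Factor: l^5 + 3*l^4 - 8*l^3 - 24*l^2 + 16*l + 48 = (l + 2)*(l^4 + l^3 - 10*l^2 - 4*l + 24) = (l + 2)^2*(l^3 - l^2 - 8*l + 12) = (l + 2)^2*(l + 3)*(l^2 - 4*l + 4) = (l - 2)*(l + 2)^2*(l + 3)*(l - 2)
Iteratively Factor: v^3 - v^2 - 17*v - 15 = (v + 3)*(v^2 - 4*v - 5) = (v - 5)*(v + 3)*(v + 1)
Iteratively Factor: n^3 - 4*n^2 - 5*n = (n - 5)*(n^2 + n) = n*(n - 5)*(n + 1)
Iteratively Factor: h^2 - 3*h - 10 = (h + 2)*(h - 5)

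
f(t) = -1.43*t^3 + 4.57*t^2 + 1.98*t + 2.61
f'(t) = -4.29*t^2 + 9.14*t + 1.98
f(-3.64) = 124.92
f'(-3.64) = -88.13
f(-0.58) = 3.28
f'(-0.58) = -4.76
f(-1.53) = 15.40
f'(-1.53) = -22.05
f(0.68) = 5.62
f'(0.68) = 6.21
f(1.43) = 10.60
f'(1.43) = 6.28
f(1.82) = 12.73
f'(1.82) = 4.40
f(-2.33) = 40.90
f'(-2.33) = -42.61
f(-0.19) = 2.41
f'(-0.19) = 0.09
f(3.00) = 11.07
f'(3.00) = -9.21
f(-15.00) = 5827.41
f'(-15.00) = -1100.37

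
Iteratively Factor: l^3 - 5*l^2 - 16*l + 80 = (l - 4)*(l^2 - l - 20) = (l - 4)*(l + 4)*(l - 5)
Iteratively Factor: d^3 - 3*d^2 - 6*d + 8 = (d - 1)*(d^2 - 2*d - 8) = (d - 1)*(d + 2)*(d - 4)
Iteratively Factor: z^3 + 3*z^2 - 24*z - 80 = (z - 5)*(z^2 + 8*z + 16) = (z - 5)*(z + 4)*(z + 4)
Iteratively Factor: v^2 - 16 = (v - 4)*(v + 4)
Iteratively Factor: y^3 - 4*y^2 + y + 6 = (y + 1)*(y^2 - 5*y + 6) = (y - 2)*(y + 1)*(y - 3)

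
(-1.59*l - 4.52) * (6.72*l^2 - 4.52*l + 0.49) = -10.6848*l^3 - 23.1876*l^2 + 19.6513*l - 2.2148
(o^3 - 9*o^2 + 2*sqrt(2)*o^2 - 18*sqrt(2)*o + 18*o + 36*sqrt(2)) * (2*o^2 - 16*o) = 2*o^5 - 34*o^4 + 4*sqrt(2)*o^4 - 68*sqrt(2)*o^3 + 180*o^3 - 288*o^2 + 360*sqrt(2)*o^2 - 576*sqrt(2)*o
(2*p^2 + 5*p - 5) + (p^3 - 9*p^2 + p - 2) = p^3 - 7*p^2 + 6*p - 7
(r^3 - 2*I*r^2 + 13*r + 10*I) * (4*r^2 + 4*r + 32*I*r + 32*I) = 4*r^5 + 4*r^4 + 24*I*r^4 + 116*r^3 + 24*I*r^3 + 116*r^2 + 456*I*r^2 - 320*r + 456*I*r - 320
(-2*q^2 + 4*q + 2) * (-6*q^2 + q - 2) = 12*q^4 - 26*q^3 - 4*q^2 - 6*q - 4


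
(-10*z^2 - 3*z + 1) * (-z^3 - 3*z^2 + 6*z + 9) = 10*z^5 + 33*z^4 - 52*z^3 - 111*z^2 - 21*z + 9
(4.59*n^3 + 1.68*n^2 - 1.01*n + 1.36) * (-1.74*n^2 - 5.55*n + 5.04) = -7.9866*n^5 - 28.3977*n^4 + 15.567*n^3 + 11.7063*n^2 - 12.6384*n + 6.8544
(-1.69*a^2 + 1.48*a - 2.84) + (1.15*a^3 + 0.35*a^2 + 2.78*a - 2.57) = 1.15*a^3 - 1.34*a^2 + 4.26*a - 5.41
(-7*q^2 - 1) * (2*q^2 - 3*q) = -14*q^4 + 21*q^3 - 2*q^2 + 3*q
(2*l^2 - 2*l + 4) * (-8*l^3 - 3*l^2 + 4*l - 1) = -16*l^5 + 10*l^4 - 18*l^3 - 22*l^2 + 18*l - 4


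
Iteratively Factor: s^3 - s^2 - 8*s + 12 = (s - 2)*(s^2 + s - 6) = (s - 2)^2*(s + 3)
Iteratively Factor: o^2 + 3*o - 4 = (o - 1)*(o + 4)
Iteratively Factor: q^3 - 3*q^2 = (q - 3)*(q^2) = q*(q - 3)*(q)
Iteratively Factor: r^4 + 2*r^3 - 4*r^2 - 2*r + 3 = (r + 3)*(r^3 - r^2 - r + 1) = (r - 1)*(r + 3)*(r^2 - 1) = (r - 1)^2*(r + 3)*(r + 1)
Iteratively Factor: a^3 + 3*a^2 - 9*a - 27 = (a + 3)*(a^2 - 9) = (a - 3)*(a + 3)*(a + 3)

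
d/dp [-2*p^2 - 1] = -4*p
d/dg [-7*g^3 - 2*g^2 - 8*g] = -21*g^2 - 4*g - 8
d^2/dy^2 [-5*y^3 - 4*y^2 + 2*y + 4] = -30*y - 8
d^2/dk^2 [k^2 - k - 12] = 2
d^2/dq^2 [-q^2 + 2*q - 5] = -2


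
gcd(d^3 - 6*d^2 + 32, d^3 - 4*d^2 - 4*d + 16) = d^2 - 2*d - 8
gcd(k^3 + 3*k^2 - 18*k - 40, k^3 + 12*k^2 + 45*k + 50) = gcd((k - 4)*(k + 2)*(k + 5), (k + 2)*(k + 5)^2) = k^2 + 7*k + 10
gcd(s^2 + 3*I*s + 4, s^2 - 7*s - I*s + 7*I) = s - I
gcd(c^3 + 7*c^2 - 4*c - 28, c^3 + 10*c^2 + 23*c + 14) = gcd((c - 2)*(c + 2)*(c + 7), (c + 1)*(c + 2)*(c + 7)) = c^2 + 9*c + 14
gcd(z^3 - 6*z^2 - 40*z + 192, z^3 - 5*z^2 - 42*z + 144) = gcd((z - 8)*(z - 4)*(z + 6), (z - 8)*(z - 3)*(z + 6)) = z^2 - 2*z - 48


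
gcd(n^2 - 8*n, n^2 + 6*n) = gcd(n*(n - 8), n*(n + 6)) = n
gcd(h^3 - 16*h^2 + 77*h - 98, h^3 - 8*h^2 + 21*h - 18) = h - 2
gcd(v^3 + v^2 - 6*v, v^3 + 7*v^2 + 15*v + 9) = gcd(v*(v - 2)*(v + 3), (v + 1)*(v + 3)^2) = v + 3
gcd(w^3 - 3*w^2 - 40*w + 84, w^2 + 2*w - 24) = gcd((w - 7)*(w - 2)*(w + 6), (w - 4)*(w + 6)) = w + 6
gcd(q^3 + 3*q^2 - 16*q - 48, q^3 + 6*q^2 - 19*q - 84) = q^2 - q - 12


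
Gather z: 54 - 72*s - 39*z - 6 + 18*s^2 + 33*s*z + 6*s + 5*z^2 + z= 18*s^2 - 66*s + 5*z^2 + z*(33*s - 38) + 48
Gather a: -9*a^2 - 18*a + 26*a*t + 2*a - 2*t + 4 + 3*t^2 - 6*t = -9*a^2 + a*(26*t - 16) + 3*t^2 - 8*t + 4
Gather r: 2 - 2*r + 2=4 - 2*r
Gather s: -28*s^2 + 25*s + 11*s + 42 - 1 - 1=-28*s^2 + 36*s + 40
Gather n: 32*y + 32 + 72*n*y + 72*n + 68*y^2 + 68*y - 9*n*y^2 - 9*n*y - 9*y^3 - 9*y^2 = n*(-9*y^2 + 63*y + 72) - 9*y^3 + 59*y^2 + 100*y + 32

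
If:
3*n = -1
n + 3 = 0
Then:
No Solution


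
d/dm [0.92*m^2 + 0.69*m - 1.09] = 1.84*m + 0.69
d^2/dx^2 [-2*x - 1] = 0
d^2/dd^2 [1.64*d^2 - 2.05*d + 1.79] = 3.28000000000000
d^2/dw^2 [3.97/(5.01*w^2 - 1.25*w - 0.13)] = (199.294794*w^2 - 49.72425*w - 3.97*(10.02*w - 1.25)*(20.04*w - 2.5) - 5.171322)/(-5.01*w^2 + 1.25*w + 0.13)^3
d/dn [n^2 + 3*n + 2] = 2*n + 3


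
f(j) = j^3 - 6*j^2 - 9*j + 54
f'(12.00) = 279.00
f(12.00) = 810.00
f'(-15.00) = 846.00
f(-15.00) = -4536.00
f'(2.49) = -20.28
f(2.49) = 9.83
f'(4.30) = -5.13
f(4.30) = -16.13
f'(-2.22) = 32.43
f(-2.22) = 33.47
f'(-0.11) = -7.64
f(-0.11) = 54.92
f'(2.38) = -20.57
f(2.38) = 12.07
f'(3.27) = -16.16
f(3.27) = -4.62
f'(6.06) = 28.45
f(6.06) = 1.66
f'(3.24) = -16.39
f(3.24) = -4.13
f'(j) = 3*j^2 - 12*j - 9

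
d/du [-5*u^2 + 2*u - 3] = 2 - 10*u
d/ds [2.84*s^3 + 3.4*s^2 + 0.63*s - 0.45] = 8.52*s^2 + 6.8*s + 0.63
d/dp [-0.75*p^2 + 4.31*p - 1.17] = 4.31 - 1.5*p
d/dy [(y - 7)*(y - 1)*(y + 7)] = 3*y^2 - 2*y - 49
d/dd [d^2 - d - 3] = 2*d - 1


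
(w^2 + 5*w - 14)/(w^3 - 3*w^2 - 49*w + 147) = (w - 2)/(w^2 - 10*w + 21)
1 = 1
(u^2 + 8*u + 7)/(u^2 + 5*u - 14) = (u + 1)/(u - 2)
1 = 1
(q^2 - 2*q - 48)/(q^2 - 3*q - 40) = (q + 6)/(q + 5)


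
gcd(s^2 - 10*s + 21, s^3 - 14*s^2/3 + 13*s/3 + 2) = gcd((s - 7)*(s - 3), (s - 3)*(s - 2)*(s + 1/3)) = s - 3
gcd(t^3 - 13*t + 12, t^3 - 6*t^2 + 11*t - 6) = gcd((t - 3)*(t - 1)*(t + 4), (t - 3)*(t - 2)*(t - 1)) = t^2 - 4*t + 3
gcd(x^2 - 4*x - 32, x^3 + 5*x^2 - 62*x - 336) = x - 8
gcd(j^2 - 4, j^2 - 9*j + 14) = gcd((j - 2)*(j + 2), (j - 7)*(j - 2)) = j - 2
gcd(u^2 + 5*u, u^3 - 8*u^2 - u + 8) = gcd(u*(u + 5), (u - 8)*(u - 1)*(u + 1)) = 1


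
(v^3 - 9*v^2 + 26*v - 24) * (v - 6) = v^4 - 15*v^3 + 80*v^2 - 180*v + 144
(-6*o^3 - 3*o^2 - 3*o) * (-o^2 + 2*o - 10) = 6*o^5 - 9*o^4 + 57*o^3 + 24*o^2 + 30*o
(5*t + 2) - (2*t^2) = -2*t^2 + 5*t + 2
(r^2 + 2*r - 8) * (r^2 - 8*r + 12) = r^4 - 6*r^3 - 12*r^2 + 88*r - 96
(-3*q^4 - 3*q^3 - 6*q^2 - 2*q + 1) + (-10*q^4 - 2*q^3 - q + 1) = -13*q^4 - 5*q^3 - 6*q^2 - 3*q + 2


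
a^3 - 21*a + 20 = (a - 4)*(a - 1)*(a + 5)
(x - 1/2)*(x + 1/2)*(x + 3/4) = x^3 + 3*x^2/4 - x/4 - 3/16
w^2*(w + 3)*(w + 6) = w^4 + 9*w^3 + 18*w^2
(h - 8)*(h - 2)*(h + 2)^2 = h^4 - 6*h^3 - 20*h^2 + 24*h + 64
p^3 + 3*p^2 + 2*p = p*(p + 1)*(p + 2)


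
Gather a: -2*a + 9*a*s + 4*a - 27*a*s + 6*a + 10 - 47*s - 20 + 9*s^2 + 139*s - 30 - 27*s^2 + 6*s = a*(8 - 18*s) - 18*s^2 + 98*s - 40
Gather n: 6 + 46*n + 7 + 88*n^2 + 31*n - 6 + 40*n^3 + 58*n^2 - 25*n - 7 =40*n^3 + 146*n^2 + 52*n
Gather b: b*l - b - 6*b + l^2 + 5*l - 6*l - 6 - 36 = b*(l - 7) + l^2 - l - 42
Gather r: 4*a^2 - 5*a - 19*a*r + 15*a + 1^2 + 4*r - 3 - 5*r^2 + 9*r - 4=4*a^2 + 10*a - 5*r^2 + r*(13 - 19*a) - 6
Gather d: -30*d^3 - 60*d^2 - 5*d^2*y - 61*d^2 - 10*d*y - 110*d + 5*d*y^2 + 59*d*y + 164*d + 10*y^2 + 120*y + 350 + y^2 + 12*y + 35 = -30*d^3 + d^2*(-5*y - 121) + d*(5*y^2 + 49*y + 54) + 11*y^2 + 132*y + 385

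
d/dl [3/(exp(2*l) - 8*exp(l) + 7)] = 6*(4 - exp(l))*exp(l)/(exp(2*l) - 8*exp(l) + 7)^2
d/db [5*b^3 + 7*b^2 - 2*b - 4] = 15*b^2 + 14*b - 2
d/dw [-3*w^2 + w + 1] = 1 - 6*w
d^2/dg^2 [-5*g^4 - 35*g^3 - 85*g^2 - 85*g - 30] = -60*g^2 - 210*g - 170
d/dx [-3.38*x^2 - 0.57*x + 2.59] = -6.76*x - 0.57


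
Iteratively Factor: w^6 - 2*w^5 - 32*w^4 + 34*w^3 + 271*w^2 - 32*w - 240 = (w + 1)*(w^5 - 3*w^4 - 29*w^3 + 63*w^2 + 208*w - 240) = (w - 4)*(w + 1)*(w^4 + w^3 - 25*w^2 - 37*w + 60) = (w - 4)*(w - 1)*(w + 1)*(w^3 + 2*w^2 - 23*w - 60) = (w - 4)*(w - 1)*(w + 1)*(w + 3)*(w^2 - w - 20) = (w - 5)*(w - 4)*(w - 1)*(w + 1)*(w + 3)*(w + 4)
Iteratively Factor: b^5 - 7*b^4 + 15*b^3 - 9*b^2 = (b - 3)*(b^4 - 4*b^3 + 3*b^2) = b*(b - 3)*(b^3 - 4*b^2 + 3*b) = b^2*(b - 3)*(b^2 - 4*b + 3) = b^2*(b - 3)^2*(b - 1)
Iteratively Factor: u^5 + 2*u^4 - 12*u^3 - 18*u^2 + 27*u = (u)*(u^4 + 2*u^3 - 12*u^2 - 18*u + 27) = u*(u + 3)*(u^3 - u^2 - 9*u + 9) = u*(u - 1)*(u + 3)*(u^2 - 9) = u*(u - 3)*(u - 1)*(u + 3)*(u + 3)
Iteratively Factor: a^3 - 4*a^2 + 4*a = (a - 2)*(a^2 - 2*a) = a*(a - 2)*(a - 2)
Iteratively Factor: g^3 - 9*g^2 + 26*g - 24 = (g - 4)*(g^2 - 5*g + 6) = (g - 4)*(g - 3)*(g - 2)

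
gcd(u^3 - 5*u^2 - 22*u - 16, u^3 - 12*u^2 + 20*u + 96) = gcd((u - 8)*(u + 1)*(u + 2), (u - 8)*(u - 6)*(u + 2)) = u^2 - 6*u - 16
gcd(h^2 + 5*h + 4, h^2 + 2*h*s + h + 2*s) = h + 1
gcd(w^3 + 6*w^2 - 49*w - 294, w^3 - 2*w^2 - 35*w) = w - 7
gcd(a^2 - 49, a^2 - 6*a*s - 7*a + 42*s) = a - 7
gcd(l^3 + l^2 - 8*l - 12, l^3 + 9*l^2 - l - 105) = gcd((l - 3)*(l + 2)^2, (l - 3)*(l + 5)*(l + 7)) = l - 3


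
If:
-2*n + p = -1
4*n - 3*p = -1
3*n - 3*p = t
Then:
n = 2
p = 3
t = -3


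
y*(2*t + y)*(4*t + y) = 8*t^2*y + 6*t*y^2 + y^3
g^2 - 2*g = g*(g - 2)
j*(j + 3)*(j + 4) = j^3 + 7*j^2 + 12*j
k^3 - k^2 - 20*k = k*(k - 5)*(k + 4)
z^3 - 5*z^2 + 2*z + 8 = (z - 4)*(z - 2)*(z + 1)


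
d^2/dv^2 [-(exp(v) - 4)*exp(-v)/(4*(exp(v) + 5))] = (-exp(3*v) + 21*exp(2*v) + 60*exp(v) + 100)*exp(-v)/(4*(exp(3*v) + 15*exp(2*v) + 75*exp(v) + 125))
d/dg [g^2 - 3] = 2*g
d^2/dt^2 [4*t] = 0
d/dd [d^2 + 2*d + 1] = 2*d + 2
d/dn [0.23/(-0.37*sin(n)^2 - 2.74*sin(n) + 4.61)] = (0.1702*sin(n) + 0.6302)*cos(n)/(0.37*sin(n)^2 + 2.74*sin(n) - 4.61)^2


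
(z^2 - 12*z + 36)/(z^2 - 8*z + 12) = (z - 6)/(z - 2)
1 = 1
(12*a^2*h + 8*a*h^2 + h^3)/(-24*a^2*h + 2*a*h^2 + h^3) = (-2*a - h)/(4*a - h)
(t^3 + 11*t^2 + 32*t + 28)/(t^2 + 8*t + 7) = (t^2 + 4*t + 4)/(t + 1)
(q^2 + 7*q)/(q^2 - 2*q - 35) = q*(q + 7)/(q^2 - 2*q - 35)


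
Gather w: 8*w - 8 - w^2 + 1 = -w^2 + 8*w - 7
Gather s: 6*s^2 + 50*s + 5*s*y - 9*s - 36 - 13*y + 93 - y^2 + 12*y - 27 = 6*s^2 + s*(5*y + 41) - y^2 - y + 30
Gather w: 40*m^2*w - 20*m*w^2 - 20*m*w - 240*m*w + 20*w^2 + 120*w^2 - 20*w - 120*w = w^2*(140 - 20*m) + w*(40*m^2 - 260*m - 140)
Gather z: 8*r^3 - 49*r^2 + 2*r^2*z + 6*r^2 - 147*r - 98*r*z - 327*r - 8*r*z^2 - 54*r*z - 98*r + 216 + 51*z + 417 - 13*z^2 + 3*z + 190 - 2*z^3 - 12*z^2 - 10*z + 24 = 8*r^3 - 43*r^2 - 572*r - 2*z^3 + z^2*(-8*r - 25) + z*(2*r^2 - 152*r + 44) + 847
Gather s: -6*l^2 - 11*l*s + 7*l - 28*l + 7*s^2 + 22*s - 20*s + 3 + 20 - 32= -6*l^2 - 21*l + 7*s^2 + s*(2 - 11*l) - 9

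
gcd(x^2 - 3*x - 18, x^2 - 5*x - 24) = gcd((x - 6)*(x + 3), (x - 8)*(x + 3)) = x + 3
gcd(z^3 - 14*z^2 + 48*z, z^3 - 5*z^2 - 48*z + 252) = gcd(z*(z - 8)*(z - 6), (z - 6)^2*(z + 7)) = z - 6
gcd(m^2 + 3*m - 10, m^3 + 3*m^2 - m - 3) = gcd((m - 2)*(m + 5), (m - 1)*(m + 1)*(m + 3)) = 1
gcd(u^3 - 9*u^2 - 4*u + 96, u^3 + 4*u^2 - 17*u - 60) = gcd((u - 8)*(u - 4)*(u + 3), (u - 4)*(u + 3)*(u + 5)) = u^2 - u - 12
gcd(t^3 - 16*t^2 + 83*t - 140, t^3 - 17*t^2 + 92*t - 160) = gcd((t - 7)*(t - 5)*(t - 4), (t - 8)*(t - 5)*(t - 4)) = t^2 - 9*t + 20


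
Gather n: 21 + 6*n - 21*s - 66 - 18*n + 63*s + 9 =-12*n + 42*s - 36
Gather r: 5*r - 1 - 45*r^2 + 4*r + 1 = -45*r^2 + 9*r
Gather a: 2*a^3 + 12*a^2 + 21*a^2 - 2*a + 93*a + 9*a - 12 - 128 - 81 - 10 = 2*a^3 + 33*a^2 + 100*a - 231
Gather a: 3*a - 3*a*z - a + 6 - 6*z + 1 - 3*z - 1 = a*(2 - 3*z) - 9*z + 6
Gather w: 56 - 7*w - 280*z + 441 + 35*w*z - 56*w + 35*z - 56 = w*(35*z - 63) - 245*z + 441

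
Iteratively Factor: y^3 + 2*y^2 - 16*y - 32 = (y + 2)*(y^2 - 16) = (y + 2)*(y + 4)*(y - 4)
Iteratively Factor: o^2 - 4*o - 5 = (o - 5)*(o + 1)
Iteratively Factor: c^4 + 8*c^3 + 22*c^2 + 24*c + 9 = (c + 3)*(c^3 + 5*c^2 + 7*c + 3) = (c + 1)*(c + 3)*(c^2 + 4*c + 3) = (c + 1)*(c + 3)^2*(c + 1)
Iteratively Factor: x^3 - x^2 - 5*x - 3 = (x + 1)*(x^2 - 2*x - 3) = (x - 3)*(x + 1)*(x + 1)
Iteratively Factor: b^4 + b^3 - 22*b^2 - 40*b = (b + 2)*(b^3 - b^2 - 20*b) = (b + 2)*(b + 4)*(b^2 - 5*b) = (b - 5)*(b + 2)*(b + 4)*(b)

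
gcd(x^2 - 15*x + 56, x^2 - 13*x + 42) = x - 7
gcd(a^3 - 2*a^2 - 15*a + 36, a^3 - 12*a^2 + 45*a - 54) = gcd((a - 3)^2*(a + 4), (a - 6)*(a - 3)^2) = a^2 - 6*a + 9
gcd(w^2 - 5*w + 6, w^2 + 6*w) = 1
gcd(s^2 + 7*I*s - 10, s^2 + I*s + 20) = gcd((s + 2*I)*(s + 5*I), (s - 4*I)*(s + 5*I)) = s + 5*I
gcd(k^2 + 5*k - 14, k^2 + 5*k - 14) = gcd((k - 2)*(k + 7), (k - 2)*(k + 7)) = k^2 + 5*k - 14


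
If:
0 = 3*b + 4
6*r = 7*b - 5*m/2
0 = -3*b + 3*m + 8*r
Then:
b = -4/3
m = -76/3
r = 9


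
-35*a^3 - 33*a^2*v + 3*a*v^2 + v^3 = (-5*a + v)*(a + v)*(7*a + v)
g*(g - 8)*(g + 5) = g^3 - 3*g^2 - 40*g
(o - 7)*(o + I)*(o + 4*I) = o^3 - 7*o^2 + 5*I*o^2 - 4*o - 35*I*o + 28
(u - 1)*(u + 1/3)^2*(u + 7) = u^4 + 20*u^3/3 - 26*u^2/9 - 4*u - 7/9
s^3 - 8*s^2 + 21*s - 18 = (s - 3)^2*(s - 2)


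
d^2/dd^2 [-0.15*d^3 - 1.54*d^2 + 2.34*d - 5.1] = -0.9*d - 3.08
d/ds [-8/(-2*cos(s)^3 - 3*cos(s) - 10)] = 24*(cos(2*s) + 2)*sin(s)/(2*cos(s)^3 + 3*cos(s) + 10)^2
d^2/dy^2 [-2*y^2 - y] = -4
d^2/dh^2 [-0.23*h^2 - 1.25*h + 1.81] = -0.460000000000000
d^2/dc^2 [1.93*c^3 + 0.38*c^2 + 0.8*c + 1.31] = 11.58*c + 0.76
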